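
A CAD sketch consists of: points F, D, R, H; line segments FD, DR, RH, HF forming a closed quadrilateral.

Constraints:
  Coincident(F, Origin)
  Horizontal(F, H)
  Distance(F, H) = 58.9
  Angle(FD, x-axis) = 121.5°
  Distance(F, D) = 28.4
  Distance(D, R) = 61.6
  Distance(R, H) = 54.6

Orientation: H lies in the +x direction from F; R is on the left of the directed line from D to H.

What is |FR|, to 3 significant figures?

65.4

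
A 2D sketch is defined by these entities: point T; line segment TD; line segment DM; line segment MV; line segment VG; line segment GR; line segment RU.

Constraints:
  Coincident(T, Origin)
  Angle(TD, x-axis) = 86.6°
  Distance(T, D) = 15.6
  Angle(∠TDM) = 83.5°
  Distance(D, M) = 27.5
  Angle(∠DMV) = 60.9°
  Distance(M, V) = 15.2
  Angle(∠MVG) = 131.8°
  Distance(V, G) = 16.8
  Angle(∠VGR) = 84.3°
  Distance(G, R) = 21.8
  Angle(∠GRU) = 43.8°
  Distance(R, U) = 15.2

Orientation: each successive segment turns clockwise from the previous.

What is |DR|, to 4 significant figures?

4.782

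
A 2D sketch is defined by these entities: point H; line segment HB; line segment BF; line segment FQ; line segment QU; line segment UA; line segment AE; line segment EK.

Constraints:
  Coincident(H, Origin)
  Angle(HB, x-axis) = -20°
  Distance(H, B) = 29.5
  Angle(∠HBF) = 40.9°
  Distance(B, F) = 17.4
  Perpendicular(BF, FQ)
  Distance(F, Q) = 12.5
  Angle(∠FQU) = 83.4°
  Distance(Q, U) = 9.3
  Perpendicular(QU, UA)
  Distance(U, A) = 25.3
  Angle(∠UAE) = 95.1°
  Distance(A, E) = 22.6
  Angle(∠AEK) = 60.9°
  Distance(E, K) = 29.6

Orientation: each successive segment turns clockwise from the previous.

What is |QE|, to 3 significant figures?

30.3

H is at the origin; HB runs at -20.0° with length 29.5, so B = (27.7, -10.1). ∠HBF = 40.9° gives BF at -159° from the x-axis; with |BF| = 17.4, F = (11.5, -16.3). BF ⟂ FQ, so FQ runs at 111°; with |FQ| = 12.5, Q = (7.01, -4.62). ∠FQU = 83.4° gives QU at 14.3° from the x-axis; with |QU| = 9.3, U = (16.0, -2.32). QU ⟂ UA, so UA runs at -75.7°; with |UA| = 25.3, A = (22.3, -26.8). ∠UAE = 95.1° gives AE at -161° from the x-axis; with |AE| = 22.6, E = (0.951, -34.3). Then |QE| = |E − Q| = 30.3.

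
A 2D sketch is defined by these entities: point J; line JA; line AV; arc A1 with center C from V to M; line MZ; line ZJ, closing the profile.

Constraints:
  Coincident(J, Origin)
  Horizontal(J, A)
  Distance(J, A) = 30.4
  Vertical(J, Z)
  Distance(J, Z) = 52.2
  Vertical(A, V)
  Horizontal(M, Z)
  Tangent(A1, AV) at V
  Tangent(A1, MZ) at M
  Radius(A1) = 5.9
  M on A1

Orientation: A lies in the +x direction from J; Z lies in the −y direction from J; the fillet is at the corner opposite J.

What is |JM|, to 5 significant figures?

57.664

The virtual corner opposite J is at (30.400, -52.200). The tangent condition forces CV to be normal to AV and A1 meets MZ tangentially, so CM is at right angles to MZ, with radius 5.9, so the center C sits 5.9 in from both sides at C = (24.500, -46.300). That places the tangent points at V = (30.400, -46.300) on AV and M = (24.500, -52.200) on MZ. Then |JM| = |M − J| = 57.664.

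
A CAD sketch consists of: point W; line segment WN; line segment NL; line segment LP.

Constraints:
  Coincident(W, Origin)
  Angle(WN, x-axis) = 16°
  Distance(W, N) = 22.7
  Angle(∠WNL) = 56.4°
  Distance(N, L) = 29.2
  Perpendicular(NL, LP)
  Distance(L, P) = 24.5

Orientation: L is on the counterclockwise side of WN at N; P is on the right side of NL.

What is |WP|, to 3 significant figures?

46.5

W is at the origin; WN runs at 16.0° with length 22.7, so N = 22.7·(cos 16.0°, sin 16.0°) = (21.8, 6.26). ∠WNL = 56.4°, so NL runs at 16.0° + (180° − 56.4°) = 140° from the x-axis; with |NL| = 29.2, L = N + 29.2·(cos 140°, sin 140°) = (-0.416, 25.2). NL is perpendicular to LP; with |LP| = 24.5 on the right of NL, P = L + 24.5·(0.648, 0.762) = (15.5, 43.8). Then |WP| = |P − W| = 46.5.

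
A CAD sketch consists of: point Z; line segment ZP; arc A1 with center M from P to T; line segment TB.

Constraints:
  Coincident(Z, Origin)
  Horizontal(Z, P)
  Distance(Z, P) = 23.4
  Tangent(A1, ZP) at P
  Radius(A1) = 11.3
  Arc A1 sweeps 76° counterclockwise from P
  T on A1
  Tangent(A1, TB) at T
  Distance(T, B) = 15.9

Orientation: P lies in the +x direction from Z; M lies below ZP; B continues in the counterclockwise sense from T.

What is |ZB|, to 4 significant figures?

25.48

Z is at the origin; Z and P share the same y with |ZP| = 23.4 and P on the +x side, so P = (23.40, 0.000). Tangency of A1 to ZP means the radius MP is perpendicular to ZP, so M = P + (0, -11.3) = (23.40, -11.30). On A1, P sits at bearing 90° from M; a 76° counterclockwise sweep puts T at bearing 166°, so T = M + 11.3·(cos 166°, sin 166°) = (12.44, -8.566). A1 meets TB tangentially, so MT is at right angles to TB, so TB runs along (−sin 166°, cos 166°); with |TB| = 15.9, B = (8.589, -23.99). Then |ZB| = |B − Z| = 25.48.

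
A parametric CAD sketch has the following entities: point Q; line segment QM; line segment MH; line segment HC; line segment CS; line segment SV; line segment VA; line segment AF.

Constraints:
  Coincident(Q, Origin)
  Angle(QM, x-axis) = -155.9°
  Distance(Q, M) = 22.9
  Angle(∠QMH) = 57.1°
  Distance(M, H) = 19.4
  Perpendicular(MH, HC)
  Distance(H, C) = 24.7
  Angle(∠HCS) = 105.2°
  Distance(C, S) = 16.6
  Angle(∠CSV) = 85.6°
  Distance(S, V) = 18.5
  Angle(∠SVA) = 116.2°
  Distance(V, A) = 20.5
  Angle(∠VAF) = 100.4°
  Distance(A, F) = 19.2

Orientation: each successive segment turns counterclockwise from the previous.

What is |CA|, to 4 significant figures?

26.34

Q is at the origin; QM runs at -155.9° with length 22.9, so M = (-20.90, -9.351). ∠QMH = 57.1° gives MH at -33.00° from the x-axis; with |MH| = 19.4, H = (-4.634, -19.92). MH ⟂ HC, so HC runs at 57.00°; with |HC| = 24.7, C = (8.819, 0.7984). ∠HCS = 105.2° gives CS at 131.8° from the x-axis; with |CS| = 16.6, S = (-2.246, 13.17). ∠CSV = 85.6° gives SV at -133.8° from the x-axis; with |SV| = 18.5, V = (-15.05, -0.1793). ∠SVA = 116.2° gives VA at -70.00° from the x-axis; with |VA| = 20.5, A = (-8.039, -19.44). Then |CA| = |A − C| = 26.34.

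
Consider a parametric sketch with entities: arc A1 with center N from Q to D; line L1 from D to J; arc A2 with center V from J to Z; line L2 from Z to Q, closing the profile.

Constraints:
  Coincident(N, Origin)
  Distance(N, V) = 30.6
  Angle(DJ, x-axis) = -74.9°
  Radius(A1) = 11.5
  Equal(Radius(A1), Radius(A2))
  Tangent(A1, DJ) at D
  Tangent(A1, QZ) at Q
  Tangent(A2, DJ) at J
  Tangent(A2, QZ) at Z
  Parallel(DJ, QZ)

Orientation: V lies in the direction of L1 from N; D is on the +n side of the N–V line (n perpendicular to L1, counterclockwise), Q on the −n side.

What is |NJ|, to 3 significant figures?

32.7

The slot axis is L1's direction at -74.9°, so u = (cos -74.9°, sin -74.9°) = (0.261, -0.965) and n = (−sin -74.9°, cos -74.9°) = (0.965, 0.261). N is at the origin and V lies 30.6 along u from N, so V = 30.6·u = (7.97, -29.5). Tangency of A1 to both parallel lines with radius 11.5 puts D and Q at N ± 11.5·n: D = (11.1, 3.00), Q = (-11.1, -3.00). Equal radii place J and Z the same way about V: J = V + 11.5·n = (19.1, -26.5), Z = V − 11.5·n = (-3.13, -32.5). Then |NJ| = |J − N| = 32.7.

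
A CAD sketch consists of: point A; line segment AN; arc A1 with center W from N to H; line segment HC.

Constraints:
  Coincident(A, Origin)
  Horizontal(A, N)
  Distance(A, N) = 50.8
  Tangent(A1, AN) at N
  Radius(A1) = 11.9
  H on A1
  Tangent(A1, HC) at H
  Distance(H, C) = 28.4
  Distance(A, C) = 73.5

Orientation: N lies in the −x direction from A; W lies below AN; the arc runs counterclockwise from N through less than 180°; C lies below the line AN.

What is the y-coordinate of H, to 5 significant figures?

-12.586

Checks: A = (0.00, 0.00) ✓; A.y = 0.00, N.y = 0.00 ✓; |WH| = 11.90 ✓; ∠(WH, HC) = 90.00° ✓; |HC| = 28.40 ✓; |AC| = 73.50 ✓.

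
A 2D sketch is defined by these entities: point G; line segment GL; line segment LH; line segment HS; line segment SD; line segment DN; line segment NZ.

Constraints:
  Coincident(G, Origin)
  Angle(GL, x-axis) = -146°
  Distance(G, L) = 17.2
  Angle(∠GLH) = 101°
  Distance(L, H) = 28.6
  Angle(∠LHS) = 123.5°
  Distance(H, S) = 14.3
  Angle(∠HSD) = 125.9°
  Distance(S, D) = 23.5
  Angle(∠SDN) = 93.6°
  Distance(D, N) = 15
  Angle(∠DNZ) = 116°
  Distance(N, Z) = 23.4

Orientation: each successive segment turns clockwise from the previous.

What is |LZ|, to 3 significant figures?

12.1

G is at the origin; GL runs at -146.0° with length 17.2, so L = (-14.3, -9.62). ∠GLH = 101.0° gives LH at 135° from the x-axis; with |LH| = 28.6, H = (-34.5, 10.6). ∠LHS = 123.5° gives HS at 78.5° from the x-axis; with |HS| = 14.3, S = (-31.6, 24.6). ∠HSD = 125.9° gives SD at 24.4° from the x-axis; with |SD| = 23.5, D = (-10.2, 34.3). ∠SDN = 93.6° gives DN at -62.0° from the x-axis; with |DN| = 15.0, N = (-3.19, 21.1). ∠DNZ = 116.0° gives NZ at -126° from the x-axis; with |NZ| = 23.4, Z = (-16.9, 2.15). Then |LZ| = |Z − L| = 12.1.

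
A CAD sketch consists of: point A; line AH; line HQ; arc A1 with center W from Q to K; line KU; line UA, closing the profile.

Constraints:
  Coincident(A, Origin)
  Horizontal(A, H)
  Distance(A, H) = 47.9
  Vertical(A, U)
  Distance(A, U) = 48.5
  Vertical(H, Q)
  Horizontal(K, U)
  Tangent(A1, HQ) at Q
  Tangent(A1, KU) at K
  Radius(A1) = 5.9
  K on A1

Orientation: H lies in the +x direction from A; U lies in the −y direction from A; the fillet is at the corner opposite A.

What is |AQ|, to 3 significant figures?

64.1

A is at the origin; AH is horizontal with |AH| = 47.9 and H on the +x side, so H = (47.9, 0.00). AU is vertical with |AU| = 48.5 and U on the −y side, so U = (0.00, -48.5). The virtual corner opposite A is at (47.9, -48.5). Tangency of A1 to HQ means the radius WQ is perpendicular to HQ and since A1 is tangent to KU there, WK ⟂ KU, with radius 5.9, so the center W sits 5.9 in from both sides at W = (42.0, -42.6). That places the tangent points at Q = (47.9, -42.6) on HQ and K = (42.0, -48.5) on KU. Then |AQ| = |Q − A| = 64.1.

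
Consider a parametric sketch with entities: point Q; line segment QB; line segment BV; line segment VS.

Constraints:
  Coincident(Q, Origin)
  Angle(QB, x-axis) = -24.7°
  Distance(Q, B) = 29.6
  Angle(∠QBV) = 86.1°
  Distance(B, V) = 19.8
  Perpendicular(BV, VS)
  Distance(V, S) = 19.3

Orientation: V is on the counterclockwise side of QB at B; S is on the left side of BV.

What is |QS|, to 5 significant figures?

20.520

∠QBV = 86.1°, so BV runs at -24.7° + (180° − 86.1°) = 69.200° from the x-axis; with |BV| = 19.8, V = B + 19.8·(cos 69.200°, sin 69.200°) = (33.923, 6.1407). The perpendicularity gives VS at right angles to BV; with |VS| = 19.3 on the left of BV, S = V + 19.3·(-0.93483, 0.35511) = (15.881, 12.994). Then |QS| = |S − Q| = 20.520.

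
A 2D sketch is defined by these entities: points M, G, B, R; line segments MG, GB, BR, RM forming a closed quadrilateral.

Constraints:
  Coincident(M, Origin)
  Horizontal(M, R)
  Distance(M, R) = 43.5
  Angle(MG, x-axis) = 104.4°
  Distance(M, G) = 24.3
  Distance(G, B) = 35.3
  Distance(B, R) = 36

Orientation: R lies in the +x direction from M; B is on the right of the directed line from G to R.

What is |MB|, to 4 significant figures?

12.13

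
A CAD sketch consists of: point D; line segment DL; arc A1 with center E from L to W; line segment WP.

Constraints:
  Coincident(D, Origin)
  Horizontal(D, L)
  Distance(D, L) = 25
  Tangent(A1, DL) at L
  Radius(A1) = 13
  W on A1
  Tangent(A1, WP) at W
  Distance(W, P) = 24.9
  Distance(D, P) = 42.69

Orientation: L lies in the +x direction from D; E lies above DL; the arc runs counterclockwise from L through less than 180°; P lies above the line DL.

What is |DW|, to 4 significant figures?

40.70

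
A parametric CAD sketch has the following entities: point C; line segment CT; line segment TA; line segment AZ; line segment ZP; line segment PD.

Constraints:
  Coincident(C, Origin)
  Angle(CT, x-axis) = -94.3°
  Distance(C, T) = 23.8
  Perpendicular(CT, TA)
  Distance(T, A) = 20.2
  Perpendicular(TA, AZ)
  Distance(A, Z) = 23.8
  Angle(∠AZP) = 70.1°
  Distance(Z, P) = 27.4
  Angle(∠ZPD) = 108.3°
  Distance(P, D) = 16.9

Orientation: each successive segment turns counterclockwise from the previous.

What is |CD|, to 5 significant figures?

26.710

C is at the origin; CT runs at -94.3° with length 23.8, so T = (-1.7845, -23.733). CT ⟂ TA, so TA runs at -4.3000°; with |TA| = 20.2, A = (18.359, -25.248). TA is perpendicular to AZ, so AZ runs at 85.700°; with |AZ| = 23.8, Z = (20.143, -1.5146). ∠AZP = 70.1° gives ZP at -164.40° from the x-axis; with |ZP| = 27.4, P = (-6.2475, -8.8830). ∠ZPD = 108.3° gives PD at -92.700° from the x-axis; with |PD| = 16.9, D = (-7.0436, -25.764). Then |CD| = |D − C| = 26.710.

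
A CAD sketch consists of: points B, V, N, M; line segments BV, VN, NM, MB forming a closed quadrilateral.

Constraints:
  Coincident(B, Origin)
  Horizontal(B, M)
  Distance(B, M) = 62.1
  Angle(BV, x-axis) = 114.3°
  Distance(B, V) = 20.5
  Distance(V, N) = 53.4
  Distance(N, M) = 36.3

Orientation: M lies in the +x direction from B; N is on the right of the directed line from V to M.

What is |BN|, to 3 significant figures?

35.3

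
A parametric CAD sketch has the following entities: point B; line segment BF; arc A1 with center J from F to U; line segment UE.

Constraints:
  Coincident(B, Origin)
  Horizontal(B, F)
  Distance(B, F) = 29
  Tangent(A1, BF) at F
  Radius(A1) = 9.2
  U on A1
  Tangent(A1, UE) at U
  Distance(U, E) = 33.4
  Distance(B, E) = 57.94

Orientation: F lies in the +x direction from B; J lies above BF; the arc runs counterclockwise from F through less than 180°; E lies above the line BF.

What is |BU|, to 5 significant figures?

39.182

Checks: |JU| = 9.200 ✓; ∠(JU, UE) = 90.00° ✓; |UE| = 33.40 ✓; |BE| = 57.94 ✓.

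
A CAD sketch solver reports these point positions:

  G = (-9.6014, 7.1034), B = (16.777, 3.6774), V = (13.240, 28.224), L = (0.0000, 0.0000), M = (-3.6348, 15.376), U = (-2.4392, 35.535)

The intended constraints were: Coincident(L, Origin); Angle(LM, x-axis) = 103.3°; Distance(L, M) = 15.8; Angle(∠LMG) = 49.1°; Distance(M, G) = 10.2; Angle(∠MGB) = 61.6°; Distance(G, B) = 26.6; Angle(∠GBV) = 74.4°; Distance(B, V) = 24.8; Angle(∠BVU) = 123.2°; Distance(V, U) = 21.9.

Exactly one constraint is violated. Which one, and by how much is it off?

Distance(V, U) = 21.9 — off by 4.60.

L = (0.00, 0.00) ✓; LM at 103.3° ✓; |LM| = 15.80 ✓; ∠LMG = 49.10° ✓; |MG| = 10.20 ✓; ∠MGB = 61.60° ✓; |GB| = 26.60 ✓; ∠GBV = 74.40° ✓; |BV| = 24.80 ✓; ∠BVU = 123.2° ✓; |VU| = 17.30 ✗.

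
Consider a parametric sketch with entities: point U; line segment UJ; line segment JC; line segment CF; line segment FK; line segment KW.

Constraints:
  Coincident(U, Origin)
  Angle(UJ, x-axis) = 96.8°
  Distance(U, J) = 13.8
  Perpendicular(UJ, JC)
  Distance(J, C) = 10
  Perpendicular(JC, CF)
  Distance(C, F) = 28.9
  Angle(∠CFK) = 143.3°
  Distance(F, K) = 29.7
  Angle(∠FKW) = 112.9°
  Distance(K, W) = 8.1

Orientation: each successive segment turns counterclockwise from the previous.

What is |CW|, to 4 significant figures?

56.88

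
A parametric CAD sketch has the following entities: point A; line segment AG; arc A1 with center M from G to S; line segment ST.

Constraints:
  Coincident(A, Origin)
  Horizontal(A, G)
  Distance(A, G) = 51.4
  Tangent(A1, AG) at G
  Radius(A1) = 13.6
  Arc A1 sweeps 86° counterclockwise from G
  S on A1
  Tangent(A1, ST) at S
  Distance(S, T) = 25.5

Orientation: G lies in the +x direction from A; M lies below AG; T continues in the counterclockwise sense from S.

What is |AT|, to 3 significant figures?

52.4

On A1, G sits at bearing 90° from M; an 86° counterclockwise sweep puts S at bearing 176°, so S = M + 13.6·(cos 176°, sin 176°) = (37.8, -12.7). The tangent condition forces MS to be normal to ST, so ST runs along (−sin 176°, cos 176°); with |ST| = 25.5, T = (36.1, -38.1). Then |AT| = |T − A| = 52.4.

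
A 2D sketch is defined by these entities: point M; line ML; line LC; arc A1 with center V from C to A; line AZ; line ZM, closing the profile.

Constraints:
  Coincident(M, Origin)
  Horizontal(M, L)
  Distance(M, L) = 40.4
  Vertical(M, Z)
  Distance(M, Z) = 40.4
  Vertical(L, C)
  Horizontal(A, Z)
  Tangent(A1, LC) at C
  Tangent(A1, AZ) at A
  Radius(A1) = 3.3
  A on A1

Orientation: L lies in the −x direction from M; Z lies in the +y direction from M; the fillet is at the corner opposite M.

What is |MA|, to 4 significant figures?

54.85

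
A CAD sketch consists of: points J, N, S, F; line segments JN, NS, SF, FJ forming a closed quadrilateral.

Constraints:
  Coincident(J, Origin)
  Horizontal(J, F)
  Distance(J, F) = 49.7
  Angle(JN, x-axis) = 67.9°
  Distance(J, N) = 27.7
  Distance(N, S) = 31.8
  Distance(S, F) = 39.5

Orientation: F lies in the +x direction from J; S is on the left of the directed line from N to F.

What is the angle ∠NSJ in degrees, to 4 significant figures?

20.72°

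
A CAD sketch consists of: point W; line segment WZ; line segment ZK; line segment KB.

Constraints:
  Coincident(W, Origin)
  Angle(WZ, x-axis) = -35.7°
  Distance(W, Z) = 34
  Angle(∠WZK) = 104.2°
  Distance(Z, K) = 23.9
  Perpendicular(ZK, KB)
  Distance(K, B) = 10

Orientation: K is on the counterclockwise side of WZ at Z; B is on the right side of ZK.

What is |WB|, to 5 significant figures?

53.713

W is at the origin; WZ runs at -35.7° with length 34.0, so Z = 34.0·(cos -35.7°, sin -35.7°) = (27.611, -19.840). ∠WZK = 104.2°, so ZK runs at -35.7° + (180° − 104.2°) = 40.100° from the x-axis; with |ZK| = 23.9, K = Z + 23.9·(cos 40.100°, sin 40.100°) = (45.892, -4.4458). ZK is perpendicular to KB; with |KB| = 10.0 on the right of ZK, B = K + 10.0·(0.64412, -0.76492) = (52.334, -12.095). Then |WB| = |B − W| = 53.713.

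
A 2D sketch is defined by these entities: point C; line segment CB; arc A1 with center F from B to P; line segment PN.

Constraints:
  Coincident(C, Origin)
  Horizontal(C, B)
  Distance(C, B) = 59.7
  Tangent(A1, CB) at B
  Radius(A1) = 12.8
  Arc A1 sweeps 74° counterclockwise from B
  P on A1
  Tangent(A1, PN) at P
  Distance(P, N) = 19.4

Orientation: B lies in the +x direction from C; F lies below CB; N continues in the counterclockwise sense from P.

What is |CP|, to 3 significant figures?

48.3

C is at the origin; CB is horizontal with |CB| = 59.7 and B on the +x side, so B = (59.7, 0.00). The tangent condition forces FB to be normal to CB, so F = B + (0, -12.8) = (59.7, -12.8). On A1, B sits at bearing 90° from F; a 74° counterclockwise sweep puts P at bearing 164°, so P = F + 12.8·(cos 164°, sin 164°) = (47.4, -9.27). Then |CP| = |P − C| = 48.3.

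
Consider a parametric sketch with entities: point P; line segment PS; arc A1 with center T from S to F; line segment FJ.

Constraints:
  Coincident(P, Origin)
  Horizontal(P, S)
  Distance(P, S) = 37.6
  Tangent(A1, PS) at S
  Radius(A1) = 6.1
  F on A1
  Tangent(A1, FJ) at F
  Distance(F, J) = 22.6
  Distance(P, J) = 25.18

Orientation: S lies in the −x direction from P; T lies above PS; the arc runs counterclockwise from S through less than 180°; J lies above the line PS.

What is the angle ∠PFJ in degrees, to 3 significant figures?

49.2°

Checks: |TF| = 6.100 ✓; ∠(TF, FJ) = 90.00° ✓; |FJ| = 22.60 ✓; |PJ| = 25.18 ✓.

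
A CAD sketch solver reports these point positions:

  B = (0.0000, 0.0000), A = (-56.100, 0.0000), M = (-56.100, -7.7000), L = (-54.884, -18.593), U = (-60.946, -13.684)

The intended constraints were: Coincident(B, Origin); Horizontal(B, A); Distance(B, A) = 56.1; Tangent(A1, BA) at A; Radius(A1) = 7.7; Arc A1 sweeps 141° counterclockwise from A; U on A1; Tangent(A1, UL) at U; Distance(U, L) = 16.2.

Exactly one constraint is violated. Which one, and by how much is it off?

Distance(U, L) = 16.2 — off by 8.40.

B = (0.00, 0.00) ✓; B.y = 0.00, A.y = 0.00 ✓; |BA| = 56.10 ✓; ∠(MA, AB) = 90.00° ✓; |MA| = 7.700 ✓; bearing(M→U) − bearing(M→A) = 141.0° ✓; |MU| = 7.700 ✓; ∠(MU, UL) = 90.00° ✓; |UL| = 7.800 ✗.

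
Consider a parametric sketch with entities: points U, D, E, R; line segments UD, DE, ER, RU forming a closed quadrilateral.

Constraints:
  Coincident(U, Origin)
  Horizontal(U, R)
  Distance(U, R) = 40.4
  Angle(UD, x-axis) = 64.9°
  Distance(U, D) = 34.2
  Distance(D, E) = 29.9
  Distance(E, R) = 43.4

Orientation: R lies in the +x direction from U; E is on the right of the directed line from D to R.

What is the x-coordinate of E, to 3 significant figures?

-2.53

Checks: |DE| = 29.90 ✓; |ER| = 43.40 ✓.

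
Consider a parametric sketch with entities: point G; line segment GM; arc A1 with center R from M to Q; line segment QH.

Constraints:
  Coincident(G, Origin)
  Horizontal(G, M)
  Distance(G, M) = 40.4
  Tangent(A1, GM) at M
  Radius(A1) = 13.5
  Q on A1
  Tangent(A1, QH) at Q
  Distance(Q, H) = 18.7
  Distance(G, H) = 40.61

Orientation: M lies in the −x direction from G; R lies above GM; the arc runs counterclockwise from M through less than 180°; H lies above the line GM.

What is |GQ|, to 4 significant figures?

29.77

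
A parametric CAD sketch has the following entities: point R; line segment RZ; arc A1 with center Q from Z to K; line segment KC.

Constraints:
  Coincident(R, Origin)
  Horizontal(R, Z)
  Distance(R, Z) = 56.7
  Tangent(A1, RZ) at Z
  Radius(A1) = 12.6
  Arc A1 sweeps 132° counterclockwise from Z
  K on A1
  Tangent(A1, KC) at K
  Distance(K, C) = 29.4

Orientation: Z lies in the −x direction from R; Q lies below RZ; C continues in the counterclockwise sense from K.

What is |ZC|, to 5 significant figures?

44.101

R is at the origin; R and Z share the same y with |RZ| = 56.7 and Z on the −x side, so Z = (-56.700, 0.0000). Tangency of A1 to RZ means the radius QZ is perpendicular to RZ, so Q = Z + (0, -12.6) = (-56.700, -12.600). On A1, Z sits at bearing 90° from Q; a 132° counterclockwise sweep puts K at bearing 222°, so K = Q + 12.6·(cos 222°, sin 222°) = (-66.064, -21.031). Since A1 is tangent to KC there, QK ⟂ KC, so KC runs along (−sin 222°, cos 222°); with |KC| = 29.4, C = (-46.391, -42.880). Then |ZC| = |C − Z| = 44.101.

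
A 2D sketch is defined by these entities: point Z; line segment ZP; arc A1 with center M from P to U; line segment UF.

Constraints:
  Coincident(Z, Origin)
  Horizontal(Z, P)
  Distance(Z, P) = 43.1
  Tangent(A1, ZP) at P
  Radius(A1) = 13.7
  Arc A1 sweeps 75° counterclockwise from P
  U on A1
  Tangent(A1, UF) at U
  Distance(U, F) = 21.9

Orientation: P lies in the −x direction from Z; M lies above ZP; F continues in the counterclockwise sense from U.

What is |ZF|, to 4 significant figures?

39.57

Z is at the origin; Z and P share the same y with |ZP| = 43.1 and P on the −x side, so P = (-43.10, 0.000). Since A1 is tangent to ZP there, MP ⟂ ZP, so M = P + (0, 13.7) = (-43.10, 13.70). On A1, P sits at bearing -90° from M; a 75° counterclockwise sweep puts U at bearing -15°, so U = M + 13.7·(cos -15°, sin -15°) = (-29.87, 10.15). Tangency of A1 to UF means the radius MU is perpendicular to UF, so UF runs along (−sin -15°, cos -15°); with |UF| = 21.9, F = (-24.20, 31.31). Then |ZF| = |F − Z| = 39.57.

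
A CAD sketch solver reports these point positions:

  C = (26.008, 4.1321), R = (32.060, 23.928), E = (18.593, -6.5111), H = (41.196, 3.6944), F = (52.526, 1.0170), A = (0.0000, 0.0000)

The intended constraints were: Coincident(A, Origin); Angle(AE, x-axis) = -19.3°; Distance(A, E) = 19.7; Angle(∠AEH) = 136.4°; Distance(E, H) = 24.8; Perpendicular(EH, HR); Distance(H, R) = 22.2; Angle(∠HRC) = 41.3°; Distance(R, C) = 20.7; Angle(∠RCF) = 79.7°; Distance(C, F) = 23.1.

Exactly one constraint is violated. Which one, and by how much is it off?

Distance(C, F) = 23.1 — off by 3.60.

A = (0.00, 0.00) ✓; AE at -19.30° ✓; |AE| = 19.70 ✓; ∠AEH = 136.4° ✓; |EH| = 24.80 ✓; ∠(EH, HR) = 90.00° ✓; |HR| = 22.20 ✓; ∠HRC = 41.30° ✓; |RC| = 20.70 ✓; ∠RCF = 79.70° ✓; |CF| = 26.70 ✗.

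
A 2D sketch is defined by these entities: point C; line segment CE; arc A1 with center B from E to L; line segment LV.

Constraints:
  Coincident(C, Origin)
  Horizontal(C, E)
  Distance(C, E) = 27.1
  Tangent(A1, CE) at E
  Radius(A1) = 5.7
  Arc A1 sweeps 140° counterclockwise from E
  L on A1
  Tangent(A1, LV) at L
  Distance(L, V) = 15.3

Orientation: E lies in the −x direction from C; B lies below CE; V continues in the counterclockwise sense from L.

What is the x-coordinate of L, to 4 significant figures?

-30.76

C is at the origin; CE is horizontal with |CE| = 27.1 and E on the −x side, so E = (-27.10, 0.000). The tangent condition forces BE to be normal to CE, so B = E + (0, -5.7) = (-27.10, -5.700). On A1, E sits at bearing 90° from B; a 140° counterclockwise sweep puts L at bearing 230°, so L = B + 5.7·(cos 230°, sin 230°) = (-30.76, -10.07). So L.x = -30.76.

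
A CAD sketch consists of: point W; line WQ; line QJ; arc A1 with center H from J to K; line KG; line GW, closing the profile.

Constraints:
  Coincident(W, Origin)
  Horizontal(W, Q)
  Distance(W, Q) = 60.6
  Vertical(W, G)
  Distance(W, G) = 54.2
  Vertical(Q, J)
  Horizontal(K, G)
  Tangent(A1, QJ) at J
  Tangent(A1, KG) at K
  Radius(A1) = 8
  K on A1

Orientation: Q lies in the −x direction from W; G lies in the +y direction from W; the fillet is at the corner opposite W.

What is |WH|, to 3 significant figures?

70.0

WG is vertical with |WG| = 54.2 and G on the +y side, so G = (0.00, 54.2). The virtual corner opposite W is at (-60.6, 54.2). A1 meets QJ tangentially, so HJ is at right angles to QJ and the tangent condition forces HK to be normal to KG, with radius 8.0, so the center H sits 8.0 in from both sides at H = (-52.6, 46.2). Then |WH| = |H − W| = 70.0.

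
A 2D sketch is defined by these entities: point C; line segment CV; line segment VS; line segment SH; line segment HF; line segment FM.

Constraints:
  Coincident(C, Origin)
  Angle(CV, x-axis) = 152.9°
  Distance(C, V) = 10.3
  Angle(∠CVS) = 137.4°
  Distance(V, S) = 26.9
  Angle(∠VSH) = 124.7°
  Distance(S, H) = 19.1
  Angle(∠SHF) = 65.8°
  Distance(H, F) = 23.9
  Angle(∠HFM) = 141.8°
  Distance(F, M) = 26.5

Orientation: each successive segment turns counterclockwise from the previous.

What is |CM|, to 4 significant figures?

1.782

C is at the origin; CV runs at 152.9° with length 10.3, so V = (-9.169, 4.692). ∠CVS = 137.4° gives VS at -164.5° from the x-axis; with |VS| = 26.9, S = (-35.09, -2.497). ∠VSH = 124.7° gives SH at -109.2° from the x-axis; with |SH| = 19.1, H = (-41.37, -20.53). ∠SHF = 65.8° gives HF at 5.000° from the x-axis; with |HF| = 23.9, F = (-17.56, -18.45). ∠HFM = 141.8° gives FM at 43.20° from the x-axis; with |FM| = 26.5, M = (1.755, -0.3107). Then |CM| = |M − C| = 1.782.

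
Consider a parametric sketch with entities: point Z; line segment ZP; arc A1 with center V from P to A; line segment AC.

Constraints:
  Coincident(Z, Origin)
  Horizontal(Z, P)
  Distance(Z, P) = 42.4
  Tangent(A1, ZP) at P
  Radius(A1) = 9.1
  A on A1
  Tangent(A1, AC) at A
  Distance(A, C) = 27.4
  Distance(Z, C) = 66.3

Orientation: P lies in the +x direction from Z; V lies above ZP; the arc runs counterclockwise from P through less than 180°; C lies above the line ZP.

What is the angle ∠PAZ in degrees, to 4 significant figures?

31.10°

Z is at the origin; ZP is horizontal with |ZP| = 42.4 and P on the +x side, so P = (42.40, 0.000). Tangency of A1 to ZP means the radius VP is perpendicular to ZP, so V = P + (0, 9.1) = (42.40, 9.100). Since VA ⟂ AC (tangency), |VC| = √(9.1² + 27.4²) = 28.87 regardless of where A sits on A1. So C lies on both circle(Z, 66.3) and circle(V, 28.87); the above-ZP intersection is C = (56.87, 34.09). A is the foot of the tangent from C: A = (51.31, 7.255).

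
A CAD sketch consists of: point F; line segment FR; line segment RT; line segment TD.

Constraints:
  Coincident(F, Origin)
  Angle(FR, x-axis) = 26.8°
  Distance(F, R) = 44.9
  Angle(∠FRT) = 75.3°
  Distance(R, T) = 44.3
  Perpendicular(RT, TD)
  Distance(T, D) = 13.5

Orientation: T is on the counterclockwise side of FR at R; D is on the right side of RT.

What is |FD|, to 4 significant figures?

65.76

F is at the origin; FR runs at 26.8° with length 44.9, so R = 44.9·(cos 26.8°, sin 26.8°) = (40.08, 20.24). ∠FRT = 75.3°, so RT runs at 26.8° + (180° − 75.3°) = 131.5° from the x-axis; with |RT| = 44.3, T = R + 44.3·(cos 131.5°, sin 131.5°) = (10.72, 53.42). RT ⟂ TD; with |TD| = 13.5 on the right of RT, D = T + 13.5·(0.7490, 0.6626) = (20.83, 62.37). Then |FD| = |D − F| = 65.76.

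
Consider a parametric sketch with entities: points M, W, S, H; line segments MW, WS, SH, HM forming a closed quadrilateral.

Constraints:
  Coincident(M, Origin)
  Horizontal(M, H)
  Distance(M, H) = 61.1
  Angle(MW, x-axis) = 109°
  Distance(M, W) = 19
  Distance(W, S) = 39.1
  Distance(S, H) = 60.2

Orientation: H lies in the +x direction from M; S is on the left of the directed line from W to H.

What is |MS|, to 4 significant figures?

50.33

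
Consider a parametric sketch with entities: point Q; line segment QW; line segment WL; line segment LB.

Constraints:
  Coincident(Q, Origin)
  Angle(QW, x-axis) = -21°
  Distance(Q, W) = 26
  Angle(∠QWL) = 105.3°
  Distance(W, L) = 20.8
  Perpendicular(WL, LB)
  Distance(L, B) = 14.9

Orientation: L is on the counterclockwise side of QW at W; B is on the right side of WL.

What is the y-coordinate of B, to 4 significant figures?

-1.375

Q is at the origin; QW runs at -21.0° with length 26.0, so W = 26.0·(cos -21.0°, sin -21.0°) = (24.27, -9.318). ∠QWL = 105.3°, so WL runs at -21.0° + (180° − 105.3°) = 53.70° from the x-axis; with |WL| = 20.8, L = W + 20.8·(cos 53.70°, sin 53.70°) = (36.59, 7.446). WL ⟂ LB; with |LB| = 14.9 on the right of WL, B = L + 14.9·(0.8059, -0.5920) = (48.60, -1.375). So B.y = -1.375.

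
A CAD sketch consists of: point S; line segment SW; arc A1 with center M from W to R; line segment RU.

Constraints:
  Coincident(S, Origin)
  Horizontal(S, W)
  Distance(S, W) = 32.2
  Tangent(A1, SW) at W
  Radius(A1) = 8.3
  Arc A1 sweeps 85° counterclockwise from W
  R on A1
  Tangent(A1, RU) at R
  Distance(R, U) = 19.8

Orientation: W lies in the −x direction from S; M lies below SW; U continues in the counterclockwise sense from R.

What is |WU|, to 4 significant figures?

29.07

S is at the origin; S and W share the same y with |SW| = 32.2 and W on the −x side, so W = (-32.20, 0.000). Tangency of A1 to SW means the radius MW is perpendicular to SW, so M = W + (0, -8.3) = (-32.20, -8.300). On A1, W sits at bearing 90° from M; an 85° counterclockwise sweep puts R at bearing 175°, so R = M + 8.3·(cos 175°, sin 175°) = (-40.47, -7.577). A1 meets RU tangentially, so MR is at right angles to RU, so RU runs along (−sin 175°, cos 175°); with |RU| = 19.8, U = (-42.19, -27.30). Then |WU| = |U − W| = 29.07.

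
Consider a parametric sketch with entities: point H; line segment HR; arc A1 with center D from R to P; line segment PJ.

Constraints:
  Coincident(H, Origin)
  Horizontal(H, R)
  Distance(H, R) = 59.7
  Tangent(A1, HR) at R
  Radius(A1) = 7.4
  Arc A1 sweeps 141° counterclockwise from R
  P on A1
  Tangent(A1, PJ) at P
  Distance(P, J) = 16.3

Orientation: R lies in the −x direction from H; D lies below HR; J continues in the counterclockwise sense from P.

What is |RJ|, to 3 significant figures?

24.7

On A1, R sits at bearing 90° from D; a 141° counterclockwise sweep puts P at bearing 231°, so P = D + 7.4·(cos 231°, sin 231°) = (-64.4, -13.2). Tangency of A1 to PJ means the radius DP is perpendicular to PJ, so PJ runs along (−sin 231°, cos 231°); with |PJ| = 16.3, J = (-51.7, -23.4). Then |RJ| = |J − R| = 24.7.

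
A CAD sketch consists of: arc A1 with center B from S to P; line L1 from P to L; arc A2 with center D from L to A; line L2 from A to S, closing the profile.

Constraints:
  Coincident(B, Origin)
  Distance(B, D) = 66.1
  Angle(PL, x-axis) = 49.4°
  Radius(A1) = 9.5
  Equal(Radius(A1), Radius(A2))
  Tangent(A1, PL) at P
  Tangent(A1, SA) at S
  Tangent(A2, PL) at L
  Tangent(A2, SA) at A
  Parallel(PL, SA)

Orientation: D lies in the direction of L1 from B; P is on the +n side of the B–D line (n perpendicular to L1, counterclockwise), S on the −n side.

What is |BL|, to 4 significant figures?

66.78

The slot axis is L1's direction at 49.4°, so u = (cos 49.4°, sin 49.4°) = (0.6508, 0.7593) and n = (−sin 49.4°, cos 49.4°) = (-0.7593, 0.6508). B is at the origin and D lies 66.1 along u from B, so D = 66.1·u = (43.02, 50.19). Tangency of A1 to both parallel lines with radius 9.5 puts P and S at B ± 9.5·n: P = (-7.213, 6.182), S = (7.213, -6.182). Equal radii place L and A the same way about D: L = D + 9.5·n = (35.80, 56.37), A = D − 9.5·n = (50.23, 44.01). Then |BL| = |L − B| = 66.78.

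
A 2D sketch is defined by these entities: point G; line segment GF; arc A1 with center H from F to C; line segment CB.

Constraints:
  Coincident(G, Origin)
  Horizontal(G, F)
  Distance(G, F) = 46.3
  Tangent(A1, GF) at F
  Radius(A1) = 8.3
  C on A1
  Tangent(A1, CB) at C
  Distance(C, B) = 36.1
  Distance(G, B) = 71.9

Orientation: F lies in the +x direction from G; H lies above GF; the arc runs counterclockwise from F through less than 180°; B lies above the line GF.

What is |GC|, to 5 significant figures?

55.125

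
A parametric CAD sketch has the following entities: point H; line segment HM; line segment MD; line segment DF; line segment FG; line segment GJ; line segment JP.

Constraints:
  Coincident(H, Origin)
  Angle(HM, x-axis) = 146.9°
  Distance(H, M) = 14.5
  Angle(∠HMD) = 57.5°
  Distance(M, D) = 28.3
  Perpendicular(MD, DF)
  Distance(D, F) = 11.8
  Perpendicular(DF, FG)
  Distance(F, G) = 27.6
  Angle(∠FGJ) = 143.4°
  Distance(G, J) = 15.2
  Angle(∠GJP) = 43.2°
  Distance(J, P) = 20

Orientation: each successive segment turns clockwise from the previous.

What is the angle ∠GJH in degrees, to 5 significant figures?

10.404°

H is at the origin; HM runs at 146.9° with length 14.5, so M = (-12.147, 7.9185). ∠HMD = 57.5° gives MD at 24.400° from the x-axis; with |MD| = 28.3, D = (13.625, 19.609). MD ⟂ DF, so DF runs at -65.600°; with |DF| = 11.8, F = (18.500, 8.8633). DF ⟂ FG, so FG runs at -155.60°; with |FG| = 27.6, G = (-6.6348, -2.5384). ∠FGJ = 143.4° gives GJ at 167.80° from the x-axis; with |GJ| = 15.2, J = (-21.492, 0.67372). Then cos ∠GJH = JG·JH / (|JG||JH|), giving 10.404°.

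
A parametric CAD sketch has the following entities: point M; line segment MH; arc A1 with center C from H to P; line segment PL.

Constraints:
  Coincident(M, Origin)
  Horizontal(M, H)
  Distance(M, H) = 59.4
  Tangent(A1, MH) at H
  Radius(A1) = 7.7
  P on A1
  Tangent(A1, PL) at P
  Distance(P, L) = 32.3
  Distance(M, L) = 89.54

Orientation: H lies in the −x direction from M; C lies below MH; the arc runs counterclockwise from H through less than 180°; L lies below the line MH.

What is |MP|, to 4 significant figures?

65.71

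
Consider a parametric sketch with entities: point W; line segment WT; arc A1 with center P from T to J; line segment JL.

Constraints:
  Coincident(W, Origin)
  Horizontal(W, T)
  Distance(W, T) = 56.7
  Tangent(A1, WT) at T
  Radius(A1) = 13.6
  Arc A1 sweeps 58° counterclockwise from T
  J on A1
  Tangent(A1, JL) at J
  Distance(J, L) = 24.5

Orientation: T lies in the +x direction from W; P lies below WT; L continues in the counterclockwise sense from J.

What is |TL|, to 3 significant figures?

36.6

W is at the origin; WT is horizontal with |WT| = 56.7 and T on the +x side, so T = (56.7, 0.00). Since A1 is tangent to WT there, PT ⟂ WT, so P = T + (0, -13.6) = (56.7, -13.6). On A1, T sits at bearing 90° from P; a 58° counterclockwise sweep puts J at bearing 148°, so J = P + 13.6·(cos 148°, sin 148°) = (45.2, -6.39). Tangency of A1 to JL means the radius PJ is perpendicular to JL, so JL runs along (−sin 148°, cos 148°); with |JL| = 24.5, L = (32.2, -27.2). Then |TL| = |L − T| = 36.6.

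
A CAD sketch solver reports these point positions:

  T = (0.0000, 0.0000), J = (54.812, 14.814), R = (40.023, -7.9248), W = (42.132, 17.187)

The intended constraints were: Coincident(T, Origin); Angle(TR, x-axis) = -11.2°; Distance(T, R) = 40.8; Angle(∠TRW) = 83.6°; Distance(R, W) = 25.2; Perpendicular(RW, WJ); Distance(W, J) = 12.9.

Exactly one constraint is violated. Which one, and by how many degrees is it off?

Perpendicular(RW, WJ) — off by 5.80°.

T = (0.00, 0.00) ✓; TR at -11.20° ✓; |TR| = 40.80 ✓; ∠TRW = 83.60° ✓; |RW| = 25.20 ✓; ∠(RW, WJ) = 95.80° ✗; |WJ| = 12.90 ✓.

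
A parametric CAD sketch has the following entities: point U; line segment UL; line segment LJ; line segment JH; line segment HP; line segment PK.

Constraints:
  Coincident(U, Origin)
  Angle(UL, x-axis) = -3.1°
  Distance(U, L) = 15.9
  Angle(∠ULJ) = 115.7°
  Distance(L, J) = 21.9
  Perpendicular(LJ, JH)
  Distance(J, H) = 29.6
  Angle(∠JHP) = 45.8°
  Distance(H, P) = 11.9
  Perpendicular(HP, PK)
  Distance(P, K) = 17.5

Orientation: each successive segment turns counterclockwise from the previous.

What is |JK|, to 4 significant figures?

9.495

∠JHP = 45.8° gives HP at -74.60° from the x-axis; with |HP| = 11.9, P = (3.649, 21.12). HP is perpendicular to PK, so PK runs at 15.40°; with |PK| = 17.5, K = (20.52, 25.77). Then |JK| = |K − J| = 9.495.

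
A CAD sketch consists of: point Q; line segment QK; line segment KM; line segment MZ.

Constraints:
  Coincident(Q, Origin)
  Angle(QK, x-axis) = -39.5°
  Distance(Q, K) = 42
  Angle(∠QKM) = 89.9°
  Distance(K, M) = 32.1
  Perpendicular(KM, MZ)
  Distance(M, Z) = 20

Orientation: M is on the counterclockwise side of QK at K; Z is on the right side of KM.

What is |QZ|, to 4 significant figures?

69.78

Q is at the origin; QK runs at -39.5° with length 42.0, so K = 42.0·(cos -39.5°, sin -39.5°) = (32.41, -26.72). ∠QKM = 89.9°, so KM runs at -39.5° + (180° − 89.9°) = 50.60° from the x-axis; with |KM| = 32.1, M = K + 32.1·(cos 50.60°, sin 50.60°) = (52.78, -1.911). KM is perpendicular to MZ; with |MZ| = 20.0 on the right of KM, Z = M + 20.0·(0.7727, -0.6347) = (68.24, -14.61). Then |QZ| = |Z − Q| = 69.78.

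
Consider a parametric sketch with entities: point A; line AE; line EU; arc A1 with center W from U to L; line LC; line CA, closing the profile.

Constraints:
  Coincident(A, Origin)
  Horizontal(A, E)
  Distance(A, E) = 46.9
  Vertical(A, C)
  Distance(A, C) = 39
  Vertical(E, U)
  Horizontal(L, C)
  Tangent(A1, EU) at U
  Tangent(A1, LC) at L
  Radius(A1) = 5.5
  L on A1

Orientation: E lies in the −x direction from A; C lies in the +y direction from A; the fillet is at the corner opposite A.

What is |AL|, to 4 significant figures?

56.88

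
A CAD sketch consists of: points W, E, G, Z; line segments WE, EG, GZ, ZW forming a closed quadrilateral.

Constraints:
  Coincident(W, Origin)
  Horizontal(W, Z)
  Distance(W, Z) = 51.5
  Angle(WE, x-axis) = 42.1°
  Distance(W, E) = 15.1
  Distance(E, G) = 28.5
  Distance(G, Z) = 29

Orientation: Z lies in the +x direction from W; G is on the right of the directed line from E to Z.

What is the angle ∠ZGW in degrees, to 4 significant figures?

122.5°

Checks: |EG| = 28.50 ✓; |GZ| = 29.00 ✓.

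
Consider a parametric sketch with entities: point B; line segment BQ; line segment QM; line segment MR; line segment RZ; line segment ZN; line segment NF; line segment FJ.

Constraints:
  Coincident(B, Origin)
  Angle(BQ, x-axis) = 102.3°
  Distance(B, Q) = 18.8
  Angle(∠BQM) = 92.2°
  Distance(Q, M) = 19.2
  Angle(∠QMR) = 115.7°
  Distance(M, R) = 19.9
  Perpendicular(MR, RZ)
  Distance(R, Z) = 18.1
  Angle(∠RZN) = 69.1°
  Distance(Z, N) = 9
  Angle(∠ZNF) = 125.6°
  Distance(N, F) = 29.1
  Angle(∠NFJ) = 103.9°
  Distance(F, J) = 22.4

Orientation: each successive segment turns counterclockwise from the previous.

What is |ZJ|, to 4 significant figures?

42.26

∠ZNF = 125.6° gives NF at 149.7° from the x-axis; with |NF| = 29.1, F = (-36.78, 14.61). ∠NFJ = 103.9° gives FJ at -134.2° from the x-axis; with |FJ| = 22.4, J = (-52.40, -1.448). Then |ZJ| = |J − Z| = 42.26.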